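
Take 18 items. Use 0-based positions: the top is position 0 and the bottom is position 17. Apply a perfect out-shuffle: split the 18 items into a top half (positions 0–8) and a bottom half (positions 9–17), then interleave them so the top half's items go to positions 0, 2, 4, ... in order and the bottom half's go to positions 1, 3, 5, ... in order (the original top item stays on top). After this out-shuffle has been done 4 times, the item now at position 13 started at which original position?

Work backwards from position 13, undoing one out-shuffle at a time:
13 ← 15 ← 16 ← 8 ← 4
So the item now at position 13 started at position 4.

4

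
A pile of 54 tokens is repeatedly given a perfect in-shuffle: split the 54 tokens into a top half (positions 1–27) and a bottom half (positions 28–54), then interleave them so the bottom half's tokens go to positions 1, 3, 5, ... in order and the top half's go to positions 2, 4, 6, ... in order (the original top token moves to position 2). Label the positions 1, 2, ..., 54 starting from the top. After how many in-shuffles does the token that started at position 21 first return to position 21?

Follow position 21 under repeated in-shuffles:
21 → 42 → 29 → 3 → 6 → 12 → 24 → 48 → 41 → 27 → 54 → 53 → 51 → 47 → 39 → 23 → 46 → 37 → 19 → 38 → 21
It first returns after 20 in-shuffles.

20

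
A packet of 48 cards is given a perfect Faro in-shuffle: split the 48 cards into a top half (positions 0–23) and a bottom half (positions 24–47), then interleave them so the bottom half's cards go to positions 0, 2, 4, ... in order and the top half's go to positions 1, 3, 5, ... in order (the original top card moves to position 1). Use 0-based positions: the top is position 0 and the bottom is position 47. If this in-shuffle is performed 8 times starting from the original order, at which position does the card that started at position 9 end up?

Track the card's position through each in-shuffle:
9 → 19 → 39 → 30 → 12 → 25 → 2 → 5 → 11

11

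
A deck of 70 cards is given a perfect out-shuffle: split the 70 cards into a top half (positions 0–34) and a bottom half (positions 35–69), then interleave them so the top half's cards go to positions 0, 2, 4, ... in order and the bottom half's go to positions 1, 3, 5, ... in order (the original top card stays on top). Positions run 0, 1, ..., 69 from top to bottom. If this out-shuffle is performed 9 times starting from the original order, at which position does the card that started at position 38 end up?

67

Track the card's position through each out-shuffle:
38 → 7 → 14 → 28 → 56 → 43 → 17 → 34 → 68 → 67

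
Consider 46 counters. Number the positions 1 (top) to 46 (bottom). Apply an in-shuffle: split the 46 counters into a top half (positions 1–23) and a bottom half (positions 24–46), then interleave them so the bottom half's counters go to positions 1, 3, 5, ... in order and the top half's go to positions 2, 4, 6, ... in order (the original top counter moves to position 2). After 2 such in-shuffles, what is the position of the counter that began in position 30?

Track the counter's position through each in-shuffle:
30 → 13 → 26

26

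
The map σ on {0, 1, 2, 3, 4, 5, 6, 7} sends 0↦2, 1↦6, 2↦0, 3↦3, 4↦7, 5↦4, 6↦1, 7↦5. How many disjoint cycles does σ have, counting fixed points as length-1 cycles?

Cycle decomposition: (0 2) (1 6) (3) (4 7 5).
4 cycles.

4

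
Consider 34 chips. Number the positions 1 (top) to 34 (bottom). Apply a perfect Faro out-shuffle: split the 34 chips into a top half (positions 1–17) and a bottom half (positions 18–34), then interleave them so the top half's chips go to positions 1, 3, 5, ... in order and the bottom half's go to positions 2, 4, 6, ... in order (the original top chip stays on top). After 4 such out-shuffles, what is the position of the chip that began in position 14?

11

Track the chip's position through each out-shuffle:
14 → 27 → 20 → 6 → 11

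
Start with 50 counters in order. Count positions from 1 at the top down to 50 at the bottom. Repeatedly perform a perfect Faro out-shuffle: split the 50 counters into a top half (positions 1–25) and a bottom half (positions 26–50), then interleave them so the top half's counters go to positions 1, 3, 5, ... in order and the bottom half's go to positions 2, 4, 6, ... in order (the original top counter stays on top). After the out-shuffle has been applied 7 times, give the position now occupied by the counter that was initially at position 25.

35

Track the counter's position through each out-shuffle:
25 → 49 → 48 → 46 → 42 → 34 → 18 → 35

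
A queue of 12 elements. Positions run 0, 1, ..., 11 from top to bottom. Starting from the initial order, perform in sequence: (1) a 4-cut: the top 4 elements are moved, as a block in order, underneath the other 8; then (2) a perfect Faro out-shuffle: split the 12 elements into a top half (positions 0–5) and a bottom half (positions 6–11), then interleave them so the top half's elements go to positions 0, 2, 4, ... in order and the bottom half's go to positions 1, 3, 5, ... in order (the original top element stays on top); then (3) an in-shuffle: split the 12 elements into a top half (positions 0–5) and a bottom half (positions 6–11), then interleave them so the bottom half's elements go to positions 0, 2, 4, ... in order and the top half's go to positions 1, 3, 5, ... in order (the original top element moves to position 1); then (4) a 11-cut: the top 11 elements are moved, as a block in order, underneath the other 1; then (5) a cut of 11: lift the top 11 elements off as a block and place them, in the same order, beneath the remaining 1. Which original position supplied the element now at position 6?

Undo the operations in reverse order, starting from position 6:
  undo op 5 (cut 11): 6 ← 5
  undo op 4 (cut 11): 5 ← 4
  undo op 3 (in-shuffle, from bottom half): 4 ← 8
  undo op 2 (out-shuffle, from top half): 8 ← 4
  undo op 1 (cut 4): 4 ← 8
So the element at position 6 came from original position 8.

8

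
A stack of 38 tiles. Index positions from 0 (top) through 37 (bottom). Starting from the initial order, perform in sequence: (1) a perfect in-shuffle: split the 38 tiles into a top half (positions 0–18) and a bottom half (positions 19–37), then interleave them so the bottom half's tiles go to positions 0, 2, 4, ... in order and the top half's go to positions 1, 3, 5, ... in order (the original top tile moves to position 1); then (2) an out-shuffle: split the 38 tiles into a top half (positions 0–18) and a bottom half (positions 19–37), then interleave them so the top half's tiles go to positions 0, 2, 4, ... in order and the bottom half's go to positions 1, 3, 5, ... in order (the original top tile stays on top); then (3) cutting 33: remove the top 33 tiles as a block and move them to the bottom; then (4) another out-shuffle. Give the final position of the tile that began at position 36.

35

Track the tile from position 36 forward through each operation:
  after op 1 (in-shuffle): 36 → 34
  after op 2 (out-shuffle): 34 → 31
  after op 3 (cut 33): 31 → 36
  after op 4 (out-shuffle): 36 → 35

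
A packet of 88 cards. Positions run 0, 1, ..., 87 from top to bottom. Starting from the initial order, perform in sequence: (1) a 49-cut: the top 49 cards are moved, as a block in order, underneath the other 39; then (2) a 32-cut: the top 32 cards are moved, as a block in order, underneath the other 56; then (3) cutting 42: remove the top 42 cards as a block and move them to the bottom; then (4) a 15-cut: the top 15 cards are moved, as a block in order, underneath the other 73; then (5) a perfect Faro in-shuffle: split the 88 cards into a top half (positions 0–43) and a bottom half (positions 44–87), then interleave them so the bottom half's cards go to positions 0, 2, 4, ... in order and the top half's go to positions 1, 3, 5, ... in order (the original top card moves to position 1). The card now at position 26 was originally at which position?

Undo the operations in reverse order, starting from position 26:
  undo op 5 (in-shuffle, from bottom half): 26 ← 57
  undo op 4 (cut 15): 57 ← 72
  undo op 3 (cut 42): 72 ← 26
  undo op 2 (cut 32): 26 ← 58
  undo op 1 (cut 49): 58 ← 19
So the card at position 26 came from original position 19.

19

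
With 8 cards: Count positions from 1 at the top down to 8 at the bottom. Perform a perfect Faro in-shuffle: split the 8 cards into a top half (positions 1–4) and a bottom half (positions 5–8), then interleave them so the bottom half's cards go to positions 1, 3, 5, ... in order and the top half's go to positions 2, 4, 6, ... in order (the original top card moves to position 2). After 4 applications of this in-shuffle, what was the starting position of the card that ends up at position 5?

2

Work backwards from position 5, undoing one in-shuffle at a time:
5 ← 7 ← 8 ← 4 ← 2
So the card now at position 5 started at position 2.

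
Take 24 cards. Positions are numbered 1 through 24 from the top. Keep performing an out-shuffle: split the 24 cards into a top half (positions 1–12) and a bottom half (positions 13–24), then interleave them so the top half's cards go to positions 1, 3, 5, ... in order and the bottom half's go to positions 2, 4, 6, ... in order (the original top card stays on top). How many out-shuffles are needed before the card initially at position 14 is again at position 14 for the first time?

Follow position 14 under repeated out-shuffles:
14 → 4 → 7 → 13 → 2 → 3 → 5 → 9 → 17 → 10 → 19 → 14
It first returns after 11 out-shuffles.

11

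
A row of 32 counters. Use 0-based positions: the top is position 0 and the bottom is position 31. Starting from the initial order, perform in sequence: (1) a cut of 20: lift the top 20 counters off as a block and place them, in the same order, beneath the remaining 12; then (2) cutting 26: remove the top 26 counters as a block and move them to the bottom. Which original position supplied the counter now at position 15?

29

Undo the operations in reverse order, starting from position 15:
  undo op 2 (cut 26): 15 ← 9
  undo op 1 (cut 20): 9 ← 29
So the counter at position 15 came from original position 29.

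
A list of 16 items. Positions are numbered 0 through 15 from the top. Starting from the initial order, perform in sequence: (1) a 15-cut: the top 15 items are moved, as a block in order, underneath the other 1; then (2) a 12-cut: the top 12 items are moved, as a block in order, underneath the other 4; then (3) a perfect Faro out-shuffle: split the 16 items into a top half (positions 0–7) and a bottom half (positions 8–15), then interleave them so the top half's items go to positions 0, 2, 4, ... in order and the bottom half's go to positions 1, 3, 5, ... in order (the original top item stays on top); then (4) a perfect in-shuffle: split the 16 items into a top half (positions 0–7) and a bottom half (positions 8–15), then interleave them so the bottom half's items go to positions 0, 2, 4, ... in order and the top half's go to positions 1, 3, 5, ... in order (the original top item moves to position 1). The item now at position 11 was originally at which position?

5

Undo the operations in reverse order, starting from position 11:
  undo op 4 (in-shuffle, from top half): 11 ← 5
  undo op 3 (out-shuffle, from bottom half): 5 ← 10
  undo op 2 (cut 12): 10 ← 6
  undo op 1 (cut 15): 6 ← 5
So the item at position 11 came from original position 5.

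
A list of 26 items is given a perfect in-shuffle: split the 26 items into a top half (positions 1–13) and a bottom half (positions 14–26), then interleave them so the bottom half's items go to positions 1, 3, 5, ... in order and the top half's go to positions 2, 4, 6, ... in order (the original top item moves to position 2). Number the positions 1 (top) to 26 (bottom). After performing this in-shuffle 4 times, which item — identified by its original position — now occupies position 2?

17

Work backwards from position 2, undoing one in-shuffle at a time:
2 ← 1 ← 14 ← 7 ← 17
So the item now at position 2 started at position 17.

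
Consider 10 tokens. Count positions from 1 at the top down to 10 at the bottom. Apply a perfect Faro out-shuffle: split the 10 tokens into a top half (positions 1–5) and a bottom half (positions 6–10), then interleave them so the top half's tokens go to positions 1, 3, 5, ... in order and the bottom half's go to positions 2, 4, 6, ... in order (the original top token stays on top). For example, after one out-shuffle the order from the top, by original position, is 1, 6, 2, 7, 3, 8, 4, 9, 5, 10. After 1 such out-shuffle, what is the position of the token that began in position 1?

Position 1 is a fixed point of every out-shuffle, so the token never moves.

1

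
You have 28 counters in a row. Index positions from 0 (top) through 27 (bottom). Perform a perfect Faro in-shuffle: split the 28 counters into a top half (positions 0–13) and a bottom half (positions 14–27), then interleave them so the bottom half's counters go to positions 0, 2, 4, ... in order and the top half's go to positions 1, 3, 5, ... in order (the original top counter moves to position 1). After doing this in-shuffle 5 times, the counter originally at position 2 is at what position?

8

Track the counter's position through each in-shuffle:
2 → 5 → 11 → 23 → 18 → 8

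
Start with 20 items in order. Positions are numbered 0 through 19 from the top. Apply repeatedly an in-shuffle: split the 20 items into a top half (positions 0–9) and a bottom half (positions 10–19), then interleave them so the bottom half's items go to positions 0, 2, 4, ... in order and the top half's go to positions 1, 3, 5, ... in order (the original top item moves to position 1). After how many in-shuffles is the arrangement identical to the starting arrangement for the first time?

The in-shuffle permutes the 20 positions with cycle lengths [2, 3, 3, 6, 6].
Every item is home exactly when every cycle has completed a whole number of laps, i.e. after lcm(2, 3, 6) = 6 in-shuffles.

6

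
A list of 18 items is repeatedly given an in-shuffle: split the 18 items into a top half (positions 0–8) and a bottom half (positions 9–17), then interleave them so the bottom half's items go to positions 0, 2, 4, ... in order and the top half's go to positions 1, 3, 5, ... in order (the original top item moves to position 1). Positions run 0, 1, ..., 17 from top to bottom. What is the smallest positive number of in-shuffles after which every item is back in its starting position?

18

The in-shuffle permutes the 18 positions with cycle lengths [18].
Every item is home exactly when every cycle has completed a whole number of laps, i.e. after lcm(18) = 18 in-shuffles.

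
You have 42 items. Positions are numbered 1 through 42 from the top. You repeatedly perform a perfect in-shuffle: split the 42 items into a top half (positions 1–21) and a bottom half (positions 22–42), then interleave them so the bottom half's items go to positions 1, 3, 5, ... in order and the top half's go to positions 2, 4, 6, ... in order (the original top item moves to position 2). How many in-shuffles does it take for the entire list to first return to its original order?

The in-shuffle permutes the 42 positions with cycle lengths [14, 14, 14].
Every item is home exactly when every cycle has completed a whole number of laps, i.e. after lcm(14) = 14 in-shuffles.

14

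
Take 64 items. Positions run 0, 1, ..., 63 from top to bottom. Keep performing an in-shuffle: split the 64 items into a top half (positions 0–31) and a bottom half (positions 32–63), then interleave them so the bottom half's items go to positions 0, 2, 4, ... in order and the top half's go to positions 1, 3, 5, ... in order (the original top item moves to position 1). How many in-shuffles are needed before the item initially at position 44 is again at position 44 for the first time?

12

Follow position 44 under repeated in-shuffles:
44 → 24 → 49 → 34 → 4 → 9 → 19 → 39 → 14 → 29 → 59 → 54 → 44
It first returns after 12 in-shuffles.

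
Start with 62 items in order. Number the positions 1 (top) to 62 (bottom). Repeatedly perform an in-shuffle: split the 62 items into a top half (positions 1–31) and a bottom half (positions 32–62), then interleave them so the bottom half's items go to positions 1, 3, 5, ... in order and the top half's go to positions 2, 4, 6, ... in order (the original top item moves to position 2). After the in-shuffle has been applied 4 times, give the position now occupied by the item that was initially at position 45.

Track the item's position through each in-shuffle:
45 → 27 → 54 → 45 → 27

27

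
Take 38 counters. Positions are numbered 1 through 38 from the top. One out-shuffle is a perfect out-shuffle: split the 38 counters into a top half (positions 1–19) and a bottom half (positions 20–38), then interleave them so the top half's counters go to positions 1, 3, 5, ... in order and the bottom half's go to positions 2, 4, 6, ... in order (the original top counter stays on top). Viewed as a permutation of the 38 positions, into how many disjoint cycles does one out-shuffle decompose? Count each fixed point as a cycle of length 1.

3

Trace each unvisited position around until it returns:
(1) (2 3 5 9 17 33 ... len 36) (38)
3 cycles in total.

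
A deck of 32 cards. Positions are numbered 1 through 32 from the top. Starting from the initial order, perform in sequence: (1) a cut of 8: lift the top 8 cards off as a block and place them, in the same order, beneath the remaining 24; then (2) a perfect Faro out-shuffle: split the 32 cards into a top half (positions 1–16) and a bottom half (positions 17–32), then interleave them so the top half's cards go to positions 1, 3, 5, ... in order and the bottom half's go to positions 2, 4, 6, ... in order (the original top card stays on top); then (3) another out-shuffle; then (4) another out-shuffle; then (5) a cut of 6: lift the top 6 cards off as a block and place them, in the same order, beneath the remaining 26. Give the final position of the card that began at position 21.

Track the card from position 21 forward through each operation:
  after op 1 (cut 8): 21 → 13
  after op 2 (out-shuffle): 13 → 25
  after op 3 (out-shuffle): 25 → 18
  after op 4 (out-shuffle): 18 → 4
  after op 5 (cut 6): 4 → 30

30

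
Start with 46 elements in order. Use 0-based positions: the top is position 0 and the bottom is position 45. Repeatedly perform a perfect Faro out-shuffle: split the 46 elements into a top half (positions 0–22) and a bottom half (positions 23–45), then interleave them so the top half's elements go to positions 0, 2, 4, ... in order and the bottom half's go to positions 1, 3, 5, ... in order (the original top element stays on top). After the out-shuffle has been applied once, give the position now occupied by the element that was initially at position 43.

41

Track the element's position through each out-shuffle:
43 → 41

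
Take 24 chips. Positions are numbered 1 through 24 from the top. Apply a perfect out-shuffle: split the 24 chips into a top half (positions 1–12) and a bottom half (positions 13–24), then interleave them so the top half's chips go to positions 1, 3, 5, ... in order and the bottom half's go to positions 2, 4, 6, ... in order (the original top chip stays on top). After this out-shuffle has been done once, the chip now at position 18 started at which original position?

Work backwards from position 18, undoing one out-shuffle at a time:
18 ← 21
So the chip now at position 18 started at position 21.

21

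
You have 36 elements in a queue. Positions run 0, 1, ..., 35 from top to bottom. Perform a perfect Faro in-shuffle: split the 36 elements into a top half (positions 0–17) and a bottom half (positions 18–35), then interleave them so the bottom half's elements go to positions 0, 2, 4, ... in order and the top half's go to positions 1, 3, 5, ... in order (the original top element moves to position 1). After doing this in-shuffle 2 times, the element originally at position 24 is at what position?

Track the element's position through each in-shuffle:
24 → 12 → 25

25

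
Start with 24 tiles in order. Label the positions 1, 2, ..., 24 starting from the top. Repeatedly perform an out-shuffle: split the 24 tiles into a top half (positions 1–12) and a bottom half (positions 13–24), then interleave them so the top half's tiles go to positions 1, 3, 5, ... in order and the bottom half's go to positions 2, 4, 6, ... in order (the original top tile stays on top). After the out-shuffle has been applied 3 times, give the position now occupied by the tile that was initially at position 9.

Track the tile's position through each out-shuffle:
9 → 17 → 10 → 19

19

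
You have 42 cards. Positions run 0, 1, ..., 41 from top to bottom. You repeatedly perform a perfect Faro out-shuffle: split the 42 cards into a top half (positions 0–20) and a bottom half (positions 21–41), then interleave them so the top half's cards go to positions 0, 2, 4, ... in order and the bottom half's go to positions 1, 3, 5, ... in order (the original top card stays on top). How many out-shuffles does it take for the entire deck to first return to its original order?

20

The out-shuffle permutes the 42 positions with cycle lengths [1, 1, 20, 20].
Every card is home exactly when every cycle has completed a whole number of laps, i.e. after lcm(1, 20) = 20 out-shuffles.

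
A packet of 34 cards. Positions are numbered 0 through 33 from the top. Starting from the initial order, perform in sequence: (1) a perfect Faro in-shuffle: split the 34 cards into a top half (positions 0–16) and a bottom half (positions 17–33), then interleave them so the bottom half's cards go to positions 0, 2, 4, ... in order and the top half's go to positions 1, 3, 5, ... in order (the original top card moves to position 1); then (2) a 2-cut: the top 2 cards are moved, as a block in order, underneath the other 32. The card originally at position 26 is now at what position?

Track the card from position 26 forward through each operation:
  after op 1 (in-shuffle): 26 → 18
  after op 2 (cut 2): 18 → 16

16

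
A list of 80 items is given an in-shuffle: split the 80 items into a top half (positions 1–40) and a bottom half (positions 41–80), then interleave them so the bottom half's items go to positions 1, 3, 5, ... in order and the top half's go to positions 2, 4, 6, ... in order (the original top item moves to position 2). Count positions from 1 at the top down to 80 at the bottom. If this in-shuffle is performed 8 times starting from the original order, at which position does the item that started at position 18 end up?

Track the item's position through each in-shuffle:
18 → 36 → 72 → 63 → 45 → 9 → 18 → 36 → 72

72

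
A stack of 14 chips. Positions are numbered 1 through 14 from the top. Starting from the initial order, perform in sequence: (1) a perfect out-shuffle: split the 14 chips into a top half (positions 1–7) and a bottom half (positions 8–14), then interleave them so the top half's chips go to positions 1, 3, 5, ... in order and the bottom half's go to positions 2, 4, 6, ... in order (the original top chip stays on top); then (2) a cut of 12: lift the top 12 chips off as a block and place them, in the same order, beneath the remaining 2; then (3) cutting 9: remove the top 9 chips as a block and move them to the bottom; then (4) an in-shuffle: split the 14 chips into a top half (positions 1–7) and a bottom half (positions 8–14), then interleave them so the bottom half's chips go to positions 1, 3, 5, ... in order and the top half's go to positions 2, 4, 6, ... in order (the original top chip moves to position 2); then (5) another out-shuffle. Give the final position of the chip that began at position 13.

Track the chip from position 13 forward through each operation:
  after op 1 (out-shuffle): 13 → 12
  after op 2 (cut 12): 12 → 14
  after op 3 (cut 9): 14 → 5
  after op 4 (in-shuffle): 5 → 10
  after op 5 (out-shuffle): 10 → 6

6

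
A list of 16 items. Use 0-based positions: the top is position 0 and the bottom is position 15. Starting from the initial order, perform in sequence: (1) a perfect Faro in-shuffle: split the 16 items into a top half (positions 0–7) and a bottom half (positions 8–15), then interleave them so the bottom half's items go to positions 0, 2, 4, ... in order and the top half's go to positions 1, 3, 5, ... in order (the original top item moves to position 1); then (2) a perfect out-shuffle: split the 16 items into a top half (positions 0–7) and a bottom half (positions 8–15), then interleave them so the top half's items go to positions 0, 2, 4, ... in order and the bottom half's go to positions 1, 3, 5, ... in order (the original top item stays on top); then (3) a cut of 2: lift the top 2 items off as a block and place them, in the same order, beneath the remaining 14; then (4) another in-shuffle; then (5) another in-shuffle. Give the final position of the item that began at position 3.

Track the item from position 3 forward through each operation:
  after op 1 (in-shuffle): 3 → 7
  after op 2 (out-shuffle): 7 → 14
  after op 3 (cut 2): 14 → 12
  after op 4 (in-shuffle): 12 → 8
  after op 5 (in-shuffle): 8 → 0

0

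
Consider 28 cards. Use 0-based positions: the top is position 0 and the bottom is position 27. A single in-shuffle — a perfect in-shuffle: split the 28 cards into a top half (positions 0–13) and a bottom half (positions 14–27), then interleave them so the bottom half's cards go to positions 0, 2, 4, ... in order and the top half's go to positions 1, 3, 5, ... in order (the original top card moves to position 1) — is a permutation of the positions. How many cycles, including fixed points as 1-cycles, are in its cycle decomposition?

Trace each unvisited position around until it returns:
(0 1 3 7 15 2 ... len 28)
1 cycle in total.

1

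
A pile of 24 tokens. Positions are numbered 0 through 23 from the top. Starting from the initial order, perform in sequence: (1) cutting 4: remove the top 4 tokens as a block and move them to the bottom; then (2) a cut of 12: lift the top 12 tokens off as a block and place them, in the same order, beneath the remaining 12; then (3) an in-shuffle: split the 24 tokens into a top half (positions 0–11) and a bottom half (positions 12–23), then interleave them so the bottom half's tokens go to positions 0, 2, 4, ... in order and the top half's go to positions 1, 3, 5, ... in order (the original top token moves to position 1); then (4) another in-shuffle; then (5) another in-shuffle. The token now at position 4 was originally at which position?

Undo the operations in reverse order, starting from position 4:
  undo op 5 (in-shuffle, from bottom half): 4 ← 14
  undo op 4 (in-shuffle, from bottom half): 14 ← 19
  undo op 3 (in-shuffle, from top half): 19 ← 9
  undo op 2 (cut 12): 9 ← 21
  undo op 1 (cut 4): 21 ← 1
So the token at position 4 came from original position 1.

1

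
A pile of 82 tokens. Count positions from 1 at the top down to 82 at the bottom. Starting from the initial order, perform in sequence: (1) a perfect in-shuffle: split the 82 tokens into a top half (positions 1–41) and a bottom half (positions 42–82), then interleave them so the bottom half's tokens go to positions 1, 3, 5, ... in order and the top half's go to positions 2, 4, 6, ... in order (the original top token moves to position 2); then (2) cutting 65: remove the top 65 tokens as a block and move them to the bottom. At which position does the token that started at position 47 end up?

28

Track the token from position 47 forward through each operation:
  after op 1 (in-shuffle): 47 → 11
  after op 2 (cut 65): 11 → 28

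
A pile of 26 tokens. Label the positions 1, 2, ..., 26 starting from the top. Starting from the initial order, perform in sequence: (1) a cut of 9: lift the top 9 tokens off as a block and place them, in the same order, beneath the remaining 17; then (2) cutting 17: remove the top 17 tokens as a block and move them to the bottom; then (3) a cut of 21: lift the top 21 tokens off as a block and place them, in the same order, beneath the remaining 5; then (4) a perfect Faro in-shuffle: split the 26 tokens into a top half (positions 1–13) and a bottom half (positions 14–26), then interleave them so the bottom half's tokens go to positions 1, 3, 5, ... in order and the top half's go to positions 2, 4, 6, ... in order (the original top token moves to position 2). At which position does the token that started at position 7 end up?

Track the token from position 7 forward through each operation:
  after op 1 (cut 9): 7 → 24
  after op 2 (cut 17): 24 → 7
  after op 3 (cut 21): 7 → 12
  after op 4 (in-shuffle): 12 → 24

24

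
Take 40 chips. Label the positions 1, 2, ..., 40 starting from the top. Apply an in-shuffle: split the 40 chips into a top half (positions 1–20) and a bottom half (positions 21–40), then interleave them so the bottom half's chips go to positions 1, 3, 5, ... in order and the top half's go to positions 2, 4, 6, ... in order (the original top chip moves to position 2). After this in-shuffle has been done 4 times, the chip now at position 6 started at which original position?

Work backwards from position 6, undoing one in-shuffle at a time:
6 ← 3 ← 22 ← 11 ← 26
So the chip now at position 6 started at position 26.

26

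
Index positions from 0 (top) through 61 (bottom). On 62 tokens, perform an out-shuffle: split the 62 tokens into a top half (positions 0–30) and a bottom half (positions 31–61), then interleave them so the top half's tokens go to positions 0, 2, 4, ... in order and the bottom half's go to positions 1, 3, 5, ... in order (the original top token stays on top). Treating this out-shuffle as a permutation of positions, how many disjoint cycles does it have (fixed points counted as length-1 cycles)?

3

Trace each unvisited position around until it returns:
(0) (1 2 4 8 16 32 ... len 60) (61)
3 cycles in total.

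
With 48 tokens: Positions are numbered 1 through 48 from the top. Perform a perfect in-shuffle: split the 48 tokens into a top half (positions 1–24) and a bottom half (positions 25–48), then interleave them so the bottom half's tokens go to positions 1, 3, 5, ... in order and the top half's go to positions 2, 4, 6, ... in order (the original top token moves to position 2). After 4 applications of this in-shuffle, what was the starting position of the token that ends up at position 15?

4

Work backwards from position 15, undoing one in-shuffle at a time:
15 ← 32 ← 16 ← 8 ← 4
So the token now at position 15 started at position 4.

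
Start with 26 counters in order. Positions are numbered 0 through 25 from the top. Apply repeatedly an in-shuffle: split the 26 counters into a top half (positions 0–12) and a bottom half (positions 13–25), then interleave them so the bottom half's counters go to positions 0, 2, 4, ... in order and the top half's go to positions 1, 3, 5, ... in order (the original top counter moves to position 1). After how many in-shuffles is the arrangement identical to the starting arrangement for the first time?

18

The in-shuffle permutes the 26 positions with cycle lengths [2, 6, 18].
Every counter is home exactly when every cycle has completed a whole number of laps, i.e. after lcm(2, 6, 18) = 18 in-shuffles.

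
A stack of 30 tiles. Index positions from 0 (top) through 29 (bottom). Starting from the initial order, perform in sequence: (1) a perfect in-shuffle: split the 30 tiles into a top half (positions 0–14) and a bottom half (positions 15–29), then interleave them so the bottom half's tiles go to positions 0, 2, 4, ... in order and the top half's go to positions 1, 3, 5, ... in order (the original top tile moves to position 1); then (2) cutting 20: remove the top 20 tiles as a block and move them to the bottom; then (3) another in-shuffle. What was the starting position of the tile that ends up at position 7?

11

Undo the operations in reverse order, starting from position 7:
  undo op 3 (in-shuffle, from top half): 7 ← 3
  undo op 2 (cut 20): 3 ← 23
  undo op 1 (in-shuffle, from top half): 23 ← 11
So the tile at position 7 came from original position 11.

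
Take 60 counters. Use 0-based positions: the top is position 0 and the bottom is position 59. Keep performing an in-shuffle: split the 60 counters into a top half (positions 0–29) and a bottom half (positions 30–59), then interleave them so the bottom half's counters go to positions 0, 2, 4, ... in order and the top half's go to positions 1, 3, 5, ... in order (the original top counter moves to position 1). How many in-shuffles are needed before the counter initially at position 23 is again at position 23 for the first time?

60

Follow position 23 under repeated in-shuffles:
23 → 47 → 34 → 8 → 17 → 35 → 10 → 21 → ... → 23 (length 60)
It first returns after 60 in-shuffles.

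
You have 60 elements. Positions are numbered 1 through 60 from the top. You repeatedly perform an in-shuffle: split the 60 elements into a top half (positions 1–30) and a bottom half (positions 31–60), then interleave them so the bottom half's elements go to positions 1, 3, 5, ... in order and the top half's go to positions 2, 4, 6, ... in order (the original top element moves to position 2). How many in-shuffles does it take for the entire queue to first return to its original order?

The in-shuffle permutes the 60 positions with cycle lengths [60].
Every element is home exactly when every cycle has completed a whole number of laps, i.e. after lcm(60) = 60 in-shuffles.

60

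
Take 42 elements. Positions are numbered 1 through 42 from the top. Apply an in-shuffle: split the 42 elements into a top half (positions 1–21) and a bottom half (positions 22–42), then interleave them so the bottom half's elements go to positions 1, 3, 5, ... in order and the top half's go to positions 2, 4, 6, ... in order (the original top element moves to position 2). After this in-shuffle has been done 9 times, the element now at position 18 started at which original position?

Work backwards from position 18, undoing one in-shuffle at a time:
18 ← 9 ← 26 ← 13 ← 28 ← 14 ← 7 ← 25 ← 34 ← 17
So the element now at position 18 started at position 17.

17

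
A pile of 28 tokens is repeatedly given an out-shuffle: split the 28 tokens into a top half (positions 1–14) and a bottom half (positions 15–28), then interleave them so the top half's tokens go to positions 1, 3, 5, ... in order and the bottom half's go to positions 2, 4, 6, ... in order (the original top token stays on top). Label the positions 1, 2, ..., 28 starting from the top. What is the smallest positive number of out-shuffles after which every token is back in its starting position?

The out-shuffle permutes the 28 positions with cycle lengths [1, 1, 2, 6, 18].
Every token is home exactly when every cycle has completed a whole number of laps, i.e. after lcm(1, 2, 6, 18) = 18 out-shuffles.

18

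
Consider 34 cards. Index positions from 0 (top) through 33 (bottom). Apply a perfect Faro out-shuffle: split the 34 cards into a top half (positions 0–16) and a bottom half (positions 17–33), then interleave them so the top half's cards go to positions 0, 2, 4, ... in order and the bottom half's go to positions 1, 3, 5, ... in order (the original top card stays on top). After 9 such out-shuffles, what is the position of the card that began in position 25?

Track the card's position through each out-shuffle:
25 → 17 → 1 → 2 → 4 → 8 → 16 → 32 → 31 → 29

29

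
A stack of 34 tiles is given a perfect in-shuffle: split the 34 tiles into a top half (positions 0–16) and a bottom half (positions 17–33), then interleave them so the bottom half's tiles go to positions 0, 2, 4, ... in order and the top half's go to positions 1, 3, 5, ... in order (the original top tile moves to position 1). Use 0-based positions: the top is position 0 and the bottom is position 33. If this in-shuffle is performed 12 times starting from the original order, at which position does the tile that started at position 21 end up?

Track the tile's position through each in-shuffle:
21 → 8 → 17 → 0 → 1 → 3 → 7 → 15 → 31 → 28 → 22 → 10 → 21

21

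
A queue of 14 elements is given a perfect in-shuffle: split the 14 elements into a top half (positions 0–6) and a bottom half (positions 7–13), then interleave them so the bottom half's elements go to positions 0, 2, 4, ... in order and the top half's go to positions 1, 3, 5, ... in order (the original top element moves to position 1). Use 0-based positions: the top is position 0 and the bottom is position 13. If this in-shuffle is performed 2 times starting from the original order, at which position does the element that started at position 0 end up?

Track the element's position through each in-shuffle:
0 → 1 → 3

3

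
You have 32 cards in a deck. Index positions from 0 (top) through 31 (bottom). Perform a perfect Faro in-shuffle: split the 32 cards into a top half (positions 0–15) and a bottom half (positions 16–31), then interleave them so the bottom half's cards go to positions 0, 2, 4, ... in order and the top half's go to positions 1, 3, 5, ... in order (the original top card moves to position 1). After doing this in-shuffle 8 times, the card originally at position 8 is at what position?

Track the card's position through each in-shuffle:
8 → 17 → 2 → 5 → 11 → 23 → 14 → 29 → 26

26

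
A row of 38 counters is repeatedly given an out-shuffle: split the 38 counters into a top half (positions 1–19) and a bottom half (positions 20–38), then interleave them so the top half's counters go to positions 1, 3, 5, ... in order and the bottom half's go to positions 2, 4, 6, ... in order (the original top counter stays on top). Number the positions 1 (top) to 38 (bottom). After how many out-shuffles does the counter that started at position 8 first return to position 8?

Follow position 8 under repeated out-shuffles:
8 → 15 → 29 → 20 → 2 → 3 → 5 → 9 → ... → 8 (length 36)
It first returns after 36 out-shuffles.

36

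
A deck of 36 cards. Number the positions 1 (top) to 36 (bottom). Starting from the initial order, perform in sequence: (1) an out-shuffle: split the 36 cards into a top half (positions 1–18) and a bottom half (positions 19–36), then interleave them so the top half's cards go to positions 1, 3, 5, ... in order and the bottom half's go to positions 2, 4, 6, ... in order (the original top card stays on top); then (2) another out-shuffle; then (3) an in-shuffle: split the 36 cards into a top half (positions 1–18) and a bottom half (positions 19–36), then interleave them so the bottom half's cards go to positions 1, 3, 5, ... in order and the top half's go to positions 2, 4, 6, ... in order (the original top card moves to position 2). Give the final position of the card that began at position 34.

19

Track the card from position 34 forward through each operation:
  after op 1 (out-shuffle): 34 → 32
  after op 2 (out-shuffle): 32 → 28
  after op 3 (in-shuffle): 28 → 19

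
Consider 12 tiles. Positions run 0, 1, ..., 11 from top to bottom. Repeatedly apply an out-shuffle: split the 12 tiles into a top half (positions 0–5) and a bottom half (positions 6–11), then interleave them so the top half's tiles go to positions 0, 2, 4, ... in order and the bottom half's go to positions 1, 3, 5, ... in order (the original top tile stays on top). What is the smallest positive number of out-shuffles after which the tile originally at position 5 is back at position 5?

10

Follow position 5 under repeated out-shuffles:
5 → 10 → 9 → 7 → 3 → 6 → 1 → 2 → 4 → 8 → 5
It first returns after 10 out-shuffles.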